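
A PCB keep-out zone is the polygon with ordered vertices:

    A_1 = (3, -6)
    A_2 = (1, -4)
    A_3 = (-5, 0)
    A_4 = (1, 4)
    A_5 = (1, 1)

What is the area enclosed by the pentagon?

Apply the shoelace formula: 2A = Σ (x_i·y_{i+1} − x_{i+1}·y_i), indices taken mod 5.
A_1→A_2: (3)(-4) − (1)(-6) = -6
A_2→A_3: (1)(0) − (-5)(-4) = -20
A_3→A_4: (-5)(4) − (1)(0) = -20
A_4→A_5: (1)(1) − (1)(4) = -3
A_5→A_1: (1)(-6) − (3)(1) = -9
Σ = -58
Area = |Σ|/2 = 29.

29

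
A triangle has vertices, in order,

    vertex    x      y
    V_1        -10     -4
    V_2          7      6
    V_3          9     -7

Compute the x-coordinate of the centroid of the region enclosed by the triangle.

2

Apply the shoelace (surveyor's) formula. First the cross-terms c_i = x_i·y_{i+1} − x_{i+1}·y_i:
  -32, -103, -106  ⇒  2A = -241, A = -120.5.
Then Σ (x_i + x_{i+1})·c_i = -1446, so x̄ = -1446 / (6·(-120.5)) = 2.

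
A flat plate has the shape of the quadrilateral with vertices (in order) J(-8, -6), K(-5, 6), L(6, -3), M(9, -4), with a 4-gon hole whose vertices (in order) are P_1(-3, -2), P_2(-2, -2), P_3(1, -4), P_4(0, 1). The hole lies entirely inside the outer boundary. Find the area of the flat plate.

Outer boundary:
Apply the shoelace (surveyor's) formula: 2A = Σ (x_i·y_{i+1} − x_{i+1}·y_i), indices taken mod 4.
Σ = (-78) + (-21) + (3) + (-86) = -182
Area = |Σ|/2 = 91.
Hole:
Apply the surveyor's formula: 2A = Σ (x_i·y_{i+1} − x_{i+1}·y_i), indices taken mod 4.
Cross-terms: 2, 10, 1, 3  ⇒  Σ = 16
Area = |Σ|/2 = 8.
Net area = 91 − 8 = 83.

83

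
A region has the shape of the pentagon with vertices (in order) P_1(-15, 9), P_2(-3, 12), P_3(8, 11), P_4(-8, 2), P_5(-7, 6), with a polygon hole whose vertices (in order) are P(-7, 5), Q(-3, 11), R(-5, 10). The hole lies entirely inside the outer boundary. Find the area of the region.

88.5

Outer boundary:
Σ = (-153) + (-129) + (104) + (-34) + (27) = -185
Area = |Σ|/2 = 92.5.
Hole:
Apply the shoelace (surveyor's) formula: 2A = Σ (x_i·y_{i+1} − x_{i+1}·y_i), indices taken mod 3.
Cross-terms: -62, 25, 45  ⇒  Σ = 8
Area = |Σ|/2 = 4.
Net area = 92.5 − 4 = 88.5.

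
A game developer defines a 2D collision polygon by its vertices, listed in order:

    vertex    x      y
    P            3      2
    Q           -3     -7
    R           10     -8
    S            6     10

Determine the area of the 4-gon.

104.5

Apply the shoelace (surveyor's) formula: 2A = Σ (x_i·y_{i+1} − x_{i+1}·y_i), indices taken mod 4.
P→Q: (3)(-7) − (-3)(2) = -15
Q→R: (-3)(-8) − (10)(-7) = 94
R→S: (10)(10) − (6)(-8) = 148
S→P: (6)(2) − (3)(10) = -18
Σ = 209
Area = |Σ|/2 = 104.5.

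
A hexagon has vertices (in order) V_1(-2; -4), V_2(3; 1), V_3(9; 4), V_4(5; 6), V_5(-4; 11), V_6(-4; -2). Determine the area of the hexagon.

95

Apply the shoelace (surveyor's) formula: 2A = Σ (x_i·y_{i+1} − x_{i+1}·y_i), indices taken mod 6.
V_1→V_2: (-2)(1) − (3)(-4) = 10
V_2→V_3: (3)(4) − (9)(1) = 3
V_3→V_4: (9)(6) − (5)(4) = 34
V_4→V_5: (5)(11) − (-4)(6) = 79
V_5→V_6: (-4)(-2) − (-4)(11) = 52
V_6→V_1: (-4)(-4) − (-2)(-2) = 12
Σ = 190
Area = |Σ|/2 = 95.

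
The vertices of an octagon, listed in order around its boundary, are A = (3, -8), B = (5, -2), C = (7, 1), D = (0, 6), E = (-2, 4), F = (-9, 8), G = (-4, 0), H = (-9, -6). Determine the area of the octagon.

Apply the shoelace formula: 2A = Σ (x_i·y_{i+1} − x_{i+1}·y_i), indices taken mod 8.
A→B: (3)(-2) − (5)(-8) = 34
B→C: (5)(1) − (7)(-2) = 19
C→D: (7)(6) − (0)(1) = 42
D→E: (0)(4) − (-2)(6) = 12
E→F: (-2)(8) − (-9)(4) = 20
F→G: (-9)(0) − (-4)(8) = 32
G→H: (-4)(-6) − (-9)(0) = 24
H→A: (-9)(-8) − (3)(-6) = 90
Σ = 273
Area = |Σ|/2 = 136.5.

136.5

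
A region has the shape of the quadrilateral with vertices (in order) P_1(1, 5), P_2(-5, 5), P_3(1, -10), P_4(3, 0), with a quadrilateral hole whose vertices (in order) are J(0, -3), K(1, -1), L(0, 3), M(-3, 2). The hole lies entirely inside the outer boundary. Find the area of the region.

Outer boundary:
Σ = (30) + (45) + (30) + (15) = 120
Area = |Σ|/2 = 60.
Hole:
Apply Gauss's area formula: 2A = Σ (x_i·y_{i+1} − x_{i+1}·y_i), indices taken mod 4.
Cross-terms: 3, 3, 9, 9  ⇒  Σ = 24
Area = |Σ|/2 = 12.
Net area = 60 − 12 = 48.

48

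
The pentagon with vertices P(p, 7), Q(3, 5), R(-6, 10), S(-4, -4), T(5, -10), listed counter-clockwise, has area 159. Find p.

Write out the shoelace sum; only the two edges meeting at P involve p:
2·Area = [(5·7 − p·(-10)) + (p·5 − 3·7)] + 184
       = 15·p + 198 = 318
⇒ p = 8.

8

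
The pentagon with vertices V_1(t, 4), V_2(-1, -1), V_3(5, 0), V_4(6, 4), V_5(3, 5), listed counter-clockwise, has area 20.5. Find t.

Write out the shoelace sum; only the two edges meeting at V_1 involve t:
2·Area = [(3·4 − t·5) + (t·(-1) − (-1)·4)] + 43
       = -6·t + 59 = 41
⇒ t = 3.

3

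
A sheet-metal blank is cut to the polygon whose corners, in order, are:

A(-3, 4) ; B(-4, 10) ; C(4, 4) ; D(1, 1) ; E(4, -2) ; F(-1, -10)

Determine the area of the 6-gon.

76

Apply Gauss's area formula: 2A = Σ (x_i·y_{i+1} − x_{i+1}·y_i), indices taken mod 6.
Σ = (-14) + (-56) + (0) + (-6) + (-42) + (-34) = -152
Area = |Σ|/2 = 76.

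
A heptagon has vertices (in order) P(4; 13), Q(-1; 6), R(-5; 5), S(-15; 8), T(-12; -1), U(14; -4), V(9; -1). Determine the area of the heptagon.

206.5

Apply the shoelace (surveyor's) formula: 2A = Σ (x_i·y_{i+1} − x_{i+1}·y_i), indices taken mod 7.
P→Q: (4)(6) − (-1)(13) = 37
Q→R: (-1)(5) − (-5)(6) = 25
R→S: (-5)(8) − (-15)(5) = 35
S→T: (-15)(-1) − (-12)(8) = 111
T→U: (-12)(-4) − (14)(-1) = 62
U→V: (14)(-1) − (9)(-4) = 22
V→P: (9)(13) − (4)(-1) = 121
Σ = 413
Area = |Σ|/2 = 206.5.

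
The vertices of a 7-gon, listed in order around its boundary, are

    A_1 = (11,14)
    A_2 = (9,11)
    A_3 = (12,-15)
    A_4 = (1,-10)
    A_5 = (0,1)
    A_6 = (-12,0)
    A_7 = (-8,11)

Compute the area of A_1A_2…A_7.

364.5

Apply Gauss's area formula: 2A = Σ (x_i·y_{i+1} − x_{i+1}·y_i), indices taken mod 7.
A_1→A_2: (11)(11) − (9)(14) = -5
A_2→A_3: (9)(-15) − (12)(11) = -267
A_3→A_4: (12)(-10) − (1)(-15) = -105
A_4→A_5: (1)(1) − (0)(-10) = 1
A_5→A_6: (0)(0) − (-12)(1) = 12
A_6→A_7: (-12)(11) − (-8)(0) = -132
A_7→A_1: (-8)(14) − (11)(11) = -233
Σ = -729
Area = |Σ|/2 = 364.5.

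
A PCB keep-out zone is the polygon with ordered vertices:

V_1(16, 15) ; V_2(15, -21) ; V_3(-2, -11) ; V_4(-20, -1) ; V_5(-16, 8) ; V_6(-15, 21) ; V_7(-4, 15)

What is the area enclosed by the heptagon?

Σ = (-561) + (-207) + (-218) + (-176) + (-216) + (-141) + (-300) = -1819
Area = |Σ|/2 = 909.5.

909.5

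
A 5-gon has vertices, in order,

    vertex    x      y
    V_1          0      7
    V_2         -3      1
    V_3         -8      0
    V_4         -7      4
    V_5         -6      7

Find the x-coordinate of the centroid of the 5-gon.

-151/35

Apply the shoelace (surveyor's) formula. First the cross-terms c_i = x_i·y_{i+1} − x_{i+1}·y_i:
  21, 8, -32, -25, -42  ⇒  2A = -70, A = -35.
Then Σ (x_i + x_{i+1})·c_i = 906, so x̄ = 906 / (6·(-35)) = -151/35.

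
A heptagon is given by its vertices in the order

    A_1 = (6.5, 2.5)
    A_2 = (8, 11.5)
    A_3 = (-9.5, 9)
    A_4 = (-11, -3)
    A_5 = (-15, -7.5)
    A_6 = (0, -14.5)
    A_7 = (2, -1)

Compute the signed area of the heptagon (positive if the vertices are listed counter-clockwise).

329.5

Cross-terms: 54.75, 181.25, 127.5, 37.5, 217.5, 29, 11.5  ⇒  Σ = 659
Signed area = Σ/2 = 329.5 (positive ⇒ counter-clockwise traversal).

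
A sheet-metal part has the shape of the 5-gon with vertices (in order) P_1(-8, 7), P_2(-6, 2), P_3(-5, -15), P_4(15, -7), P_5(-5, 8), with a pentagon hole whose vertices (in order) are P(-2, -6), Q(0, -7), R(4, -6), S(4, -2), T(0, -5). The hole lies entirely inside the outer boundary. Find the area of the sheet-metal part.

Outer boundary:
Apply the surveyor's formula: 2A = Σ (x_i·y_{i+1} − x_{i+1}·y_i), indices taken mod 5.
Σ = (26) + (100) + (260) + (85) + (29) = 500
Area = |Σ|/2 = 250.
Hole:
Σ = (14) + (28) + (16) + (-20) + (-10) = 28
Area = |Σ|/2 = 14.
Net area = 250 − 14 = 236.

236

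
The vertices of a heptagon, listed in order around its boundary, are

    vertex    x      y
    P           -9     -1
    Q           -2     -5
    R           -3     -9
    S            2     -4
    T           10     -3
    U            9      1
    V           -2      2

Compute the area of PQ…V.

93.5

Apply the surveyor's formula: 2A = Σ (x_i·y_{i+1} − x_{i+1}·y_i), indices taken mod 7.
Σ = (43) + (3) + (30) + (34) + (37) + (20) + (20) = 187
Area = |Σ|/2 = 93.5.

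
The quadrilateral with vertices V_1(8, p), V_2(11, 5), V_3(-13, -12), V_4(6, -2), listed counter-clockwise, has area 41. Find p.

The doubled signed area Σ (x_i y_{i+1} − x_{i+1} y_i) is linear in p.
With p=0 it equals 87; the coefficient of p is -5 (from the two edges through V_1).
So -5·p + 87 = 2·41 = 82 ⇒ p = 1.

1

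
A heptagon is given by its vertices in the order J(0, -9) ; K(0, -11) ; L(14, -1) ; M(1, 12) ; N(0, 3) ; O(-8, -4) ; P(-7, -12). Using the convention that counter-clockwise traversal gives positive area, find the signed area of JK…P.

240.5

Σ = (0) + (154) + (169) + (3) + (24) + (68) + (63) = 481
Signed area = Σ/2 = 240.5 (positive ⇒ counter-clockwise traversal).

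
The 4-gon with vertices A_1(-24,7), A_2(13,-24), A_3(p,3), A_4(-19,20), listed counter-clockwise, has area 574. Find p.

5

Write out the shoelace sum; only the two edges meeting at A_3 involve p:
2·Area = [(13·3 − p·(-24)) + (p·20 − (-19)·3)] + 832
       = 44·p + 928 = 1148
⇒ p = 5.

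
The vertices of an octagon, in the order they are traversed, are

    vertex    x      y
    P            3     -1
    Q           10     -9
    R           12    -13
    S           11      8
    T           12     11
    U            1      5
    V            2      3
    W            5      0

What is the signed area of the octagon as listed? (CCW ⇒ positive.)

123.5

Apply the surveyor's formula: 2A = Σ (x_i·y_{i+1} − x_{i+1}·y_i), indices taken mod 8.
P→Q: (3)(-9) − (10)(-1) = -17
Q→R: (10)(-13) − (12)(-9) = -22
R→S: (12)(8) − (11)(-13) = 239
S→T: (11)(11) − (12)(8) = 25
T→U: (12)(5) − (1)(11) = 49
U→V: (1)(3) − (2)(5) = -7
V→W: (2)(0) − (5)(3) = -15
W→P: (5)(-1) − (3)(0) = -5
Σ = 247
Signed area = Σ/2 = 123.5 (positive ⇒ counter-clockwise traversal).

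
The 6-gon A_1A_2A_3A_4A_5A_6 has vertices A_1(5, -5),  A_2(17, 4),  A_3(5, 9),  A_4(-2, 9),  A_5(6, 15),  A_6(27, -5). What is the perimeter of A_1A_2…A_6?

96

|A_1A_2| = √((12)² + (9)²) = √225 = 15
|A_2A_3| = √((-12)² + (5)²) = √169 = 13
|A_3A_4| = √((-7)² + (0)²) = √49 = 7
|A_4A_5| = √((8)² + (6)²) = √100 = 10
|A_5A_6| = √((21)² + (-20)²) = √841 = 29
|A_6A_1| = √((-22)² + (0)²) = √484 = 22
Perimeter = 15 + 13 + 7 + 10 + 29 + 22 = 96.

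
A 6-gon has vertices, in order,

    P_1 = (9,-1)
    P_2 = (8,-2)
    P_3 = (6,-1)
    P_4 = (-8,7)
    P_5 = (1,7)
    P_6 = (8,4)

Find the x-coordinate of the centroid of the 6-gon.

319/131

Apply the shoelace formula. First the cross-terms c_i = x_i·y_{i+1} − x_{i+1}·y_i:
  -10, 4, 34, -63, -52, -44  ⇒  2A = -131, A = -65.5.
Then Σ (x_i + x_{i+1})·c_i = -957, so x̄ = -957 / (6·(-65.5)) = 319/131.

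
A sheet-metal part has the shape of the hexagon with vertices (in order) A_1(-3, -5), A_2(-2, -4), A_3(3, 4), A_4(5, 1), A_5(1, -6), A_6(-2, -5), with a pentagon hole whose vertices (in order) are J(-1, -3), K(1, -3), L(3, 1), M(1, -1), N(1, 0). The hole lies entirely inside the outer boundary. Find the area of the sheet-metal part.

27

Outer boundary:
Apply the shoelace (surveyor's) formula: 2A = Σ (x_i·y_{i+1} − x_{i+1}·y_i), indices taken mod 6.
A_1→A_2: (-3)(-4) − (-2)(-5) = 2
A_2→A_3: (-2)(4) − (3)(-4) = 4
A_3→A_4: (3)(1) − (5)(4) = -17
A_4→A_5: (5)(-6) − (1)(1) = -31
A_5→A_6: (1)(-5) − (-2)(-6) = -17
A_6→A_1: (-2)(-5) − (-3)(-5) = -5
Σ = -64
Area = |Σ|/2 = 32.
Hole:
Apply Gauss's area formula: 2A = Σ (x_i·y_{i+1} − x_{i+1}·y_i), indices taken mod 5.
Cross-terms: 6, 10, -4, 1, -3  ⇒  Σ = 10
Area = |Σ|/2 = 5.
Net area = 32 − 5 = 27.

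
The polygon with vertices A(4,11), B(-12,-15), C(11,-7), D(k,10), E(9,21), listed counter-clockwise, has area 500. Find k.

23

The doubled signed area Σ (x_i y_{i+1} − x_{i+1} y_i) is linear in k.
With k=0 it equals 356; the coefficient of k is 28 (from the two edges through D).
So 28·k + 356 = 2·500 = 1000 ⇒ k = 23.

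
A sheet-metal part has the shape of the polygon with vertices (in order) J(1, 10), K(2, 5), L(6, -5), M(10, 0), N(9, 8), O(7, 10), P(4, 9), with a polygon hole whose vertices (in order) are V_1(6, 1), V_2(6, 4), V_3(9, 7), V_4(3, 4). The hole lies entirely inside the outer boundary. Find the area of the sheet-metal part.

72.5

Outer boundary:
Cross-terms: -15, -40, 50, 80, 34, 23, 31  ⇒  Σ = 163
Area = |Σ|/2 = 81.5.
Hole:
Apply the shoelace formula: 2A = Σ (x_i·y_{i+1} − x_{i+1}·y_i), indices taken mod 4.
Σ = (18) + (6) + (15) + (-21) = 18
Area = |Σ|/2 = 9.
Net area = 81.5 − 9 = 72.5.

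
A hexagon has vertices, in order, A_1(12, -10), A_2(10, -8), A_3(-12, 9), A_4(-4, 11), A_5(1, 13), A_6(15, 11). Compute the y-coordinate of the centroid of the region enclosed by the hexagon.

Apply the shoelace (surveyor's) formula. First the cross-terms c_i = x_i·y_{i+1} − x_{i+1}·y_i:
  4, -6, -96, -63, -184, -282  ⇒  2A = -627, A = -313.5.
Then Σ (y_i + y_{i+1})·c_i = -8208, so ȳ = -8208 / (6·(-313.5)) = 48/11.

48/11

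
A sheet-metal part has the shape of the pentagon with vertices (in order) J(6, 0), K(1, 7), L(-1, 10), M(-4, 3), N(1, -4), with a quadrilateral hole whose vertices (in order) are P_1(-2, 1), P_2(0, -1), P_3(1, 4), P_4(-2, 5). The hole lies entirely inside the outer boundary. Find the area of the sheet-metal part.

Outer boundary:
Cross-terms: 42, 17, 37, 13, 24  ⇒  Σ = 133
Area = |Σ|/2 = 66.5.
Hole:
Apply Gauss's area formula: 2A = Σ (x_i·y_{i+1} − x_{i+1}·y_i), indices taken mod 4.
Σ = (2) + (1) + (13) + (8) = 24
Area = |Σ|/2 = 12.
Net area = 66.5 − 12 = 54.5.

54.5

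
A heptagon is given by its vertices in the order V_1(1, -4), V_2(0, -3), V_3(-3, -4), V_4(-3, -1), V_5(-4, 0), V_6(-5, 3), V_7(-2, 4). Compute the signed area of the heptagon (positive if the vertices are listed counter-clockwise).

-23.5

Apply the shoelace (surveyor's) formula: 2A = Σ (x_i·y_{i+1} − x_{i+1}·y_i), indices taken mod 7.
Σ = (-3) + (-9) + (-9) + (-4) + (-12) + (-14) + (4) = -47
Signed area = Σ/2 = -23.5 (negative ⇒ clockwise traversal).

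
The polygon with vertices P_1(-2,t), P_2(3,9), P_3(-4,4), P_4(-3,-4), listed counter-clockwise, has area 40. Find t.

-5

Write out the shoelace sum; only the two edges meeting at P_1 involve t:
2·Area = [((-3)·t − (-2)·(-4)) + ((-2)·9 − 3·t)] + 76
       = -6·t + 50 = 80
⇒ t = -5.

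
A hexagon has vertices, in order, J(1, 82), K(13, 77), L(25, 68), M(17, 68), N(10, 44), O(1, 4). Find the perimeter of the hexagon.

180

|JK| = √((12)² + (-5)²) = √169 = 13
|KL| = √((12)² + (-9)²) = √225 = 15
|LM| = √((-8)² + (0)²) = √64 = 8
|MN| = √((-7)² + (-24)²) = √625 = 25
|NO| = √((-9)² + (-40)²) = √1681 = 41
|OJ| = √((0)² + (78)²) = √6084 = 78
Perimeter = 13 + 15 + 8 + 25 + 41 + 78 = 180.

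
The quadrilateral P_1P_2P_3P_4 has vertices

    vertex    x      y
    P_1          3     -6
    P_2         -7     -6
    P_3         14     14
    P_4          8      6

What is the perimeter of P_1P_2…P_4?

62

|P_1P_2| = √((-10)² + (0)²) = √100 = 10
|P_2P_3| = √((21)² + (20)²) = √841 = 29
|P_3P_4| = √((-6)² + (-8)²) = √100 = 10
|P_4P_1| = √((-5)² + (-12)²) = √169 = 13
Perimeter = 10 + 29 + 10 + 13 = 62.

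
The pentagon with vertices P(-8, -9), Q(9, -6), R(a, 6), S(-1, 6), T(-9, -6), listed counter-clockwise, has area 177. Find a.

6

The doubled signed area Σ (x_i y_{i+1} − x_{i+1} y_i) is linear in a.
With a=0 it equals 282; the coefficient of a is 12 (from the two edges through R).
So 12·a + 282 = 2·177 = 354 ⇒ a = 6.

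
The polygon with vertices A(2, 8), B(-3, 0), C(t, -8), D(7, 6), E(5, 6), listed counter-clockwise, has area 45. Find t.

The doubled signed area Σ (x_i y_{i+1} − x_{i+1} y_i) is linear in t.
With t=0 it equals 144; the coefficient of t is 6 (from the two edges through C).
So 6·t + 144 = 2·45 = 90 ⇒ t = -9.

-9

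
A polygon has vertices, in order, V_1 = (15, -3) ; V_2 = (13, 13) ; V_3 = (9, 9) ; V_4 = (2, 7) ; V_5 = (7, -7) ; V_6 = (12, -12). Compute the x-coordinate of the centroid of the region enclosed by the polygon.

9.6

Apply Gauss's area formula. First the cross-terms c_i = x_i·y_{i+1} − x_{i+1}·y_i:
  234, 0, 45, -63, 0, 144  ⇒  2A = 360, A = 180.
Then Σ (x_i + x_{i+1})·c_i = 10368, so x̄ = 10368 / (6·180) = 9.6.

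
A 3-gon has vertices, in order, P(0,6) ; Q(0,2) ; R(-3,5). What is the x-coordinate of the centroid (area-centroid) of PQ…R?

Apply the shoelace (surveyor's) formula. First the cross-terms c_i = x_i·y_{i+1} − x_{i+1}·y_i:
  0, 6, -18  ⇒  2A = -12, A = -6.
Then Σ (x_i + x_{i+1})·c_i = 36, so x̄ = 36 / (6·(-6)) = -1.

-1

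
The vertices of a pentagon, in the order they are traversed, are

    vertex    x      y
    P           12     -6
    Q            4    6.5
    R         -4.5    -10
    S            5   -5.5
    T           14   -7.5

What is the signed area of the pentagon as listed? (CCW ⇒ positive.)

105.75

Apply the shoelace formula: 2A = Σ (x_i·y_{i+1} − x_{i+1}·y_i), indices taken mod 5.
Σ = (102) + (-10.75) + (74.75) + (39.5) + (6) = 211.5
Signed area = Σ/2 = 105.75 (positive ⇒ counter-clockwise traversal).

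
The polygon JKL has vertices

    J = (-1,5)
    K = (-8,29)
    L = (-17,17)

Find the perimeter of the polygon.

|JK| = √((-7)² + (24)²) = √625 = 25
|KL| = √((-9)² + (-12)²) = √225 = 15
|LJ| = √((16)² + (-12)²) = √400 = 20
Perimeter = 25 + 15 + 20 = 60.

60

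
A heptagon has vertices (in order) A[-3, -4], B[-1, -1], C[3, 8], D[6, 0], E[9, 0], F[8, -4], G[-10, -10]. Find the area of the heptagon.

100

A→B: (-3)(-1) − (-1)(-4) = -1
B→C: (-1)(8) − (3)(-1) = -5
C→D: (3)(0) − (6)(8) = -48
D→E: (6)(0) − (9)(0) = 0
E→F: (9)(-4) − (8)(0) = -36
F→G: (8)(-10) − (-10)(-4) = -120
G→A: (-10)(-4) − (-3)(-10) = 10
Σ = -200
Area = |Σ|/2 = 100.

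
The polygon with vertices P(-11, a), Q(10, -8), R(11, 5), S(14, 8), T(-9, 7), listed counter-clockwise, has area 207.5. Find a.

The doubled signed area Σ (x_i y_{i+1} − x_{i+1} y_i) is linear in a.
With a=0 it equals 491; the coefficient of a is -19 (from the two edges through P).
So -19·a + 491 = 2·207.5 = 415 ⇒ a = 4.

4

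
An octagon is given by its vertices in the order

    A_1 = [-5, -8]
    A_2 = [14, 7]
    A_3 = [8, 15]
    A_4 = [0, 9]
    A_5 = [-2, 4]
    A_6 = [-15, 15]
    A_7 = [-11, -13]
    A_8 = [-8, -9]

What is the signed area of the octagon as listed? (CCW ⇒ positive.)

Σ = (77) + (154) + (72) + (18) + (30) + (360) + (-5) + (19) = 725
Signed area = Σ/2 = 362.5 (positive ⇒ counter-clockwise traversal).

362.5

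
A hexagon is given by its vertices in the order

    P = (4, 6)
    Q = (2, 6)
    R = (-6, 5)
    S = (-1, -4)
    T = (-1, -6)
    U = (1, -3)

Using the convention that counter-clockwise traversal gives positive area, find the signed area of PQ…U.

58

Σ = (12) + (46) + (29) + (2) + (9) + (18) = 116
Signed area = Σ/2 = 58 (positive ⇒ counter-clockwise traversal).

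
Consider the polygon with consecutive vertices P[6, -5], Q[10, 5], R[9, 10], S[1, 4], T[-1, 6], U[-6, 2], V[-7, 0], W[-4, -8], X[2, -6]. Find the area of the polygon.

170.5

Apply the surveyor's formula: 2A = Σ (x_i·y_{i+1} − x_{i+1}·y_i), indices taken mod 9.
Σ = (80) + (55) + (26) + (10) + (34) + (14) + (56) + (40) + (26) = 341
Area = |Σ|/2 = 170.5.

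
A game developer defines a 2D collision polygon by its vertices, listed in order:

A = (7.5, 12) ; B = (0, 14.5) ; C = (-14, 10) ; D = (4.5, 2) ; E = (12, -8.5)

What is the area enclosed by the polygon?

192.125

Σ = (108.75) + (203) + (-73) + (-62.25) + (207.75) = 384.25
Area = |Σ|/2 = 192.125.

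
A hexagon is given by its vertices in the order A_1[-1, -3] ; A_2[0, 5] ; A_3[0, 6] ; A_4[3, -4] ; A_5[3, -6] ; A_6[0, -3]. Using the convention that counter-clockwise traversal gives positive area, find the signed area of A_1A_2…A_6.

Σ = (-5) + (0) + (-18) + (-6) + (-9) + (-3) = -41
Signed area = Σ/2 = -20.5 (negative ⇒ clockwise traversal).

-20.5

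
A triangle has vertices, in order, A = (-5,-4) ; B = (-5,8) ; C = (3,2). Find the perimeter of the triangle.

32

|AB| = √((0)² + (12)²) = √144 = 12
|BC| = √((8)² + (-6)²) = √100 = 10
|CA| = √((-8)² + (-6)²) = √100 = 10
Perimeter = 12 + 10 + 10 = 32.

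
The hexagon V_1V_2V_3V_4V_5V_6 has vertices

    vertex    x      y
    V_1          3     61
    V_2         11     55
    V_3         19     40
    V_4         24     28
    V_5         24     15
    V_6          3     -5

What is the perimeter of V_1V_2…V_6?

|V_1V_2| = √((8)² + (-6)²) = √100 = 10
|V_2V_3| = √((8)² + (-15)²) = √289 = 17
|V_3V_4| = √((5)² + (-12)²) = √169 = 13
|V_4V_5| = √((0)² + (-13)²) = √169 = 13
|V_5V_6| = √((-21)² + (-20)²) = √841 = 29
|V_6V_1| = √((0)² + (66)²) = √4356 = 66
Perimeter = 10 + 17 + 13 + 13 + 29 + 66 = 148.

148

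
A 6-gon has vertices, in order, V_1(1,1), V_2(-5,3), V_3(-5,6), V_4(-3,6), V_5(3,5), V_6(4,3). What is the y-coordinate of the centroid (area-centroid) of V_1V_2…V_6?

Apply the shoelace (surveyor's) formula. First the cross-terms c_i = x_i·y_{i+1} − x_{i+1}·y_i:
  8, -15, -12, -33, -11, 1  ⇒  2A = -62, A = -31.
Then Σ (y_i + y_{i+1})·c_i = -694, so ȳ = -694 / (6·(-31)) = 347/93.

347/93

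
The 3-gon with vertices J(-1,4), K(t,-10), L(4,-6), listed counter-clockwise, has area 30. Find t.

0

Write out the shoelace sum; only the two edges meeting at K involve t:
2·Area = [((-1)·(-10) − t·4) + (t·(-6) − 4·(-10))] + 10
       = -10·t + 60 = 60
⇒ t = 0.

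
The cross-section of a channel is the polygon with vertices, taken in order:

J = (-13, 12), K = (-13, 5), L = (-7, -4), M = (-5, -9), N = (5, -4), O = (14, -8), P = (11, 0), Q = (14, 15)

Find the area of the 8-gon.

Apply Gauss's area formula: 2A = Σ (x_i·y_{i+1} − x_{i+1}·y_i), indices taken mod 8.
J→K: (-13)(5) − (-13)(12) = 91
K→L: (-13)(-4) − (-7)(5) = 87
L→M: (-7)(-9) − (-5)(-4) = 43
M→N: (-5)(-4) − (5)(-9) = 65
N→O: (5)(-8) − (14)(-4) = 16
O→P: (14)(0) − (11)(-8) = 88
P→Q: (11)(15) − (14)(0) = 165
Q→J: (14)(12) − (-13)(15) = 363
Σ = 918
Area = |Σ|/2 = 459.

459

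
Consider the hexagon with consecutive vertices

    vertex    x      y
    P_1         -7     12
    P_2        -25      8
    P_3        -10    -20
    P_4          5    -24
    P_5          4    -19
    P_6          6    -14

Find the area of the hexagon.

Apply the shoelace (surveyor's) formula: 2A = Σ (x_i·y_{i+1} − x_{i+1}·y_i), indices taken mod 6.
Cross-terms: 244, 580, 340, 1, 58, -26  ⇒  Σ = 1197
Area = |Σ|/2 = 598.5.

598.5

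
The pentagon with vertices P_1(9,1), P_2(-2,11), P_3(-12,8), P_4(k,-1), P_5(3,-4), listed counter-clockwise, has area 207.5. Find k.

Write out the shoelace sum; only the two edges meeting at P_4 involve k:
2·Area = [((-12)·(-1) − k·8) + (k·(-4) − 3·(-1))] + 256
       = -12·k + 271 = 415
⇒ k = -12.

-12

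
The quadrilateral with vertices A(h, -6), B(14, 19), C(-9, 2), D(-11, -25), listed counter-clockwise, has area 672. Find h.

The doubled signed area Σ (x_i y_{i+1} − x_{i+1} y_i) is linear in h.
With h=0 it equals 596; the coefficient of h is 44 (from the two edges through A).
So 44·h + 596 = 2·672 = 1344 ⇒ h = 17.

17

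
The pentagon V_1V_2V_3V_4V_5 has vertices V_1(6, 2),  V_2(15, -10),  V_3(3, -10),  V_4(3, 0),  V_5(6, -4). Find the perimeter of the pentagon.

|V_1V_2| = √((9)² + (-12)²) = √225 = 15
|V_2V_3| = √((-12)² + (0)²) = √144 = 12
|V_3V_4| = √((0)² + (10)²) = √100 = 10
|V_4V_5| = √((3)² + (-4)²) = √25 = 5
|V_5V_1| = √((0)² + (6)²) = √36 = 6
Perimeter = 15 + 12 + 10 + 5 + 6 = 48.

48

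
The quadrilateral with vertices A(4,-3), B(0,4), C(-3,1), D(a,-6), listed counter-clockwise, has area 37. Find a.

-1

The doubled signed area Σ (x_i y_{i+1} − x_{i+1} y_i) is linear in a.
With a=0 it equals 70; the coefficient of a is -4 (from the two edges through D).
So -4·a + 70 = 2·37 = 74 ⇒ a = -1.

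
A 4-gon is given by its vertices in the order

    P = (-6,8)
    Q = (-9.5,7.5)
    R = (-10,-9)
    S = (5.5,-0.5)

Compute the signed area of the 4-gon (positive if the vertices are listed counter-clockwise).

Σ = (31) + (160.5) + (54.5) + (41) = 287
Signed area = Σ/2 = 143.5 (positive ⇒ counter-clockwise traversal).

143.5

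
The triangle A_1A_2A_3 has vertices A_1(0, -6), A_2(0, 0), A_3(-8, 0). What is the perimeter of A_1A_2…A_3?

24

|A_1A_2| = √((0)² + (6)²) = √36 = 6
|A_2A_3| = √((-8)² + (0)²) = √64 = 8
|A_3A_1| = √((8)² + (-6)²) = √100 = 10
Perimeter = 6 + 8 + 10 = 24.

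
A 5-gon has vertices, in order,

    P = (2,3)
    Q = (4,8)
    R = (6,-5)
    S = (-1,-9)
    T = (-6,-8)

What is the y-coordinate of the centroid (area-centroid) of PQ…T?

-54/19

Apply the shoelace (surveyor's) formula. First the cross-terms c_i = x_i·y_{i+1} − x_{i+1}·y_i:
  4, -68, -59, -46, -2  ⇒  2A = -171, A = -85.5.
Then Σ (y_i + y_{i+1})·c_i = 1458, so ȳ = 1458 / (6·(-85.5)) = -54/19.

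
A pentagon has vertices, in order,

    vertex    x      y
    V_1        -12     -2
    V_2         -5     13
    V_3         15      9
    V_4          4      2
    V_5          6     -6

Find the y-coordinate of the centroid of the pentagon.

Apply Gauss's area formula. First the cross-terms c_i = x_i·y_{i+1} − x_{i+1}·y_i:
  -166, -240, -6, -36, -84  ⇒  2A = -532, A = -266.
Then Σ (y_i + y_{i+1})·c_i = -6356, so ȳ = -6356 / (6·(-266)) = 227/57.

227/57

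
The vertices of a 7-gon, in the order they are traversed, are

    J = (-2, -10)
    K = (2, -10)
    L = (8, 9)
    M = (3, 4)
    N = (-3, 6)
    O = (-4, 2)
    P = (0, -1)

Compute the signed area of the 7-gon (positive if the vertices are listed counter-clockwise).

J→K: (-2)(-10) − (2)(-10) = 40
K→L: (2)(9) − (8)(-10) = 98
L→M: (8)(4) − (3)(9) = 5
M→N: (3)(6) − (-3)(4) = 30
N→O: (-3)(2) − (-4)(6) = 18
O→P: (-4)(-1) − (0)(2) = 4
P→J: (0)(-10) − (-2)(-1) = -2
Σ = 193
Signed area = Σ/2 = 96.5 (positive ⇒ counter-clockwise traversal).

96.5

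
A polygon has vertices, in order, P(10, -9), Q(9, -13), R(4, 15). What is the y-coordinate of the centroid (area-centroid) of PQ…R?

Apply the shoelace formula. First the cross-terms c_i = x_i·y_{i+1} − x_{i+1}·y_i:
  -49, 187, -186  ⇒  2A = -48, A = -24.
Then Σ (y_i + y_{i+1})·c_i = 336, so ȳ = 336 / (6·(-24)) = -7/3.

-7/3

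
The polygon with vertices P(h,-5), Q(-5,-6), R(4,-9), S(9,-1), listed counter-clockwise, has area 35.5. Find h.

The doubled signed area Σ (x_i y_{i+1} − x_{i+1} y_i) is linear in h.
With h=0 it equals 76; the coefficient of h is -5 (from the two edges through P).
So -5·h + 76 = 2·35.5 = 71 ⇒ h = 1.

1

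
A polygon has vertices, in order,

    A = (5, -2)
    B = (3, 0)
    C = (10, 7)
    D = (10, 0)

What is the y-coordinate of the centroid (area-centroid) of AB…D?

5/3

Apply the shoelace (surveyor's) formula. First the cross-terms c_i = x_i·y_{i+1} − x_{i+1}·y_i:
  6, 21, -70, -20  ⇒  2A = -63, A = -31.5.
Then Σ (y_i + y_{i+1})·c_i = -315, so ȳ = -315 / (6·(-31.5)) = 5/3.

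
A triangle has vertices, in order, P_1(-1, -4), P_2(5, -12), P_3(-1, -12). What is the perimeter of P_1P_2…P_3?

|P_1P_2| = √((6)² + (-8)²) = √100 = 10
|P_2P_3| = √((-6)² + (0)²) = √36 = 6
|P_3P_1| = √((0)² + (8)²) = √64 = 8
Perimeter = 10 + 6 + 8 = 24.

24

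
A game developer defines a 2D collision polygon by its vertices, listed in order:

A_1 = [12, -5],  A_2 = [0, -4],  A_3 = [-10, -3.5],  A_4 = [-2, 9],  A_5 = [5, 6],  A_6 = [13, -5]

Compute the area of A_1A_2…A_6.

175

Apply Gauss's area formula: 2A = Σ (x_i·y_{i+1} − x_{i+1}·y_i), indices taken mod 6.
Σ = (-48) + (-40) + (-97) + (-57) + (-103) + (-5) = -350
Area = |Σ|/2 = 175.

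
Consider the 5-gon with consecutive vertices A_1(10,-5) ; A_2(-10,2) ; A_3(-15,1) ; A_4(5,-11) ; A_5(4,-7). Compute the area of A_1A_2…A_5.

Apply the shoelace (surveyor's) formula: 2A = Σ (x_i·y_{i+1} − x_{i+1}·y_i), indices taken mod 5.
Cross-terms: -30, 20, 160, 9, 50  ⇒  Σ = 209
Area = |Σ|/2 = 104.5.

104.5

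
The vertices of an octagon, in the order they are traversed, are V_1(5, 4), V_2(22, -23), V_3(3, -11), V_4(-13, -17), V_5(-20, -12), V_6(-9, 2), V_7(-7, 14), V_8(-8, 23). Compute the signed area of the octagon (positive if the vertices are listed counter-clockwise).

-605

Apply the surveyor's formula: 2A = Σ (x_i·y_{i+1} − x_{i+1}·y_i), indices taken mod 8.
Cross-terms: -203, -173, -194, -184, -148, -112, -49, -147  ⇒  Σ = -1210
Signed area = Σ/2 = -605 (negative ⇒ clockwise traversal).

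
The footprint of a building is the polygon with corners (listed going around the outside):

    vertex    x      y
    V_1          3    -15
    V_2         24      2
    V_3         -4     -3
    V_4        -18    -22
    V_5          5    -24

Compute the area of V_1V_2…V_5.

Apply the surveyor's formula: 2A = Σ (x_i·y_{i+1} − x_{i+1}·y_i), indices taken mod 5.
Σ = (366) + (-64) + (34) + (542) + (-3) = 875
Area = |Σ|/2 = 437.5.

437.5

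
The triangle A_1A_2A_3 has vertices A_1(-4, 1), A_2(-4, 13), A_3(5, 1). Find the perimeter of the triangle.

36

|A_1A_2| = √((0)² + (12)²) = √144 = 12
|A_2A_3| = √((9)² + (-12)²) = √225 = 15
|A_3A_1| = √((-9)² + (0)²) = √81 = 9
Perimeter = 12 + 15 + 9 = 36.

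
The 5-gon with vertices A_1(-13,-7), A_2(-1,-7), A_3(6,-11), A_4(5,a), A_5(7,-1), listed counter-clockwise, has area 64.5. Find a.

The doubled signed area Σ (x_i y_{i+1} − x_{i+1} y_i) is linear in a.
With a=0 it equals 125; the coefficient of a is -1 (from the two edges through A_4).
So -1·a + 125 = 2·64.5 = 129 ⇒ a = -4.

-4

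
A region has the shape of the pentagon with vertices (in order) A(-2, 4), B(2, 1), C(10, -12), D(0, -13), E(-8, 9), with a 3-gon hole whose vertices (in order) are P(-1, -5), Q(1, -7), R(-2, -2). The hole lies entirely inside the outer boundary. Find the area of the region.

Outer boundary:
Cross-terms: -10, -34, -130, -104, -14  ⇒  Σ = -292
Area = |Σ|/2 = 146.
Hole:
Apply the shoelace formula: 2A = Σ (x_i·y_{i+1} − x_{i+1}·y_i), indices taken mod 3.
P→Q: (-1)(-7) − (1)(-5) = 12
Q→R: (1)(-2) − (-2)(-7) = -16
R→P: (-2)(-5) − (-1)(-2) = 8
Σ = 4
Area = |Σ|/2 = 2.
Net area = 146 − 2 = 144.

144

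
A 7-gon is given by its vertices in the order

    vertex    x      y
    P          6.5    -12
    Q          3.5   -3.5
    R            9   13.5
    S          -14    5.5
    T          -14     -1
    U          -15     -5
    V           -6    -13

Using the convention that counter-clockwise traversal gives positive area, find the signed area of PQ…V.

Apply the shoelace (surveyor's) formula: 2A = Σ (x_i·y_{i+1} − x_{i+1}·y_i), indices taken mod 7.
Σ = (19.25) + (78.75) + (238.5) + (91) + (55) + (165) + (156.5) = 804
Signed area = Σ/2 = 402 (positive ⇒ counter-clockwise traversal).

402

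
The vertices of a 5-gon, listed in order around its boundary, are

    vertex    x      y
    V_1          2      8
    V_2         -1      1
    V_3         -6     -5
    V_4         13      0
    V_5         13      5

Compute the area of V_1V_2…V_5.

122.5

Apply the shoelace formula: 2A = Σ (x_i·y_{i+1} − x_{i+1}·y_i), indices taken mod 5.
Σ = (10) + (11) + (65) + (65) + (94) = 245
Area = |Σ|/2 = 122.5.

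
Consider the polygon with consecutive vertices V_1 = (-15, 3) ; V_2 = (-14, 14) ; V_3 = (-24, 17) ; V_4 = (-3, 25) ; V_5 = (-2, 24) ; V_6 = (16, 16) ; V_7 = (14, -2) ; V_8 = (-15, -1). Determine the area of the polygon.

708.5

Σ = (-168) + (98) + (-549) + (-22) + (-416) + (-256) + (-44) + (-60) = -1417
Area = |Σ|/2 = 708.5.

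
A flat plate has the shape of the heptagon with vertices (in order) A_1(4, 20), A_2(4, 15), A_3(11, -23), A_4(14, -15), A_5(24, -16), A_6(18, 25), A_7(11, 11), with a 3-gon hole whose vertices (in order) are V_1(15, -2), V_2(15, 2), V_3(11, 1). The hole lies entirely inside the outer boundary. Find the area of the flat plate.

Outer boundary:
Apply Gauss's area formula: 2A = Σ (x_i·y_{i+1} − x_{i+1}·y_i), indices taken mod 7.
Cross-terms: -20, -257, 157, 136, 888, -77, 176  ⇒  Σ = 1003
Area = |Σ|/2 = 501.5.
Hole:
Σ = (60) + (-7) + (-37) = 16
Area = |Σ|/2 = 8.
Net area = 501.5 − 8 = 493.5.

493.5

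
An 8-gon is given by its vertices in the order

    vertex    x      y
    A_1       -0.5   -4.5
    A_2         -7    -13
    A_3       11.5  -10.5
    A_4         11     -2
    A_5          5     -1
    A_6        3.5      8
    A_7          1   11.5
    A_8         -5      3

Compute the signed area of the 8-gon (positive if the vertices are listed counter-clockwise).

224.875

Cross-terms: -25, 223, 92.5, -1, 43.5, 32.25, 60.5, 24  ⇒  Σ = 449.75
Signed area = Σ/2 = 224.875 (positive ⇒ counter-clockwise traversal).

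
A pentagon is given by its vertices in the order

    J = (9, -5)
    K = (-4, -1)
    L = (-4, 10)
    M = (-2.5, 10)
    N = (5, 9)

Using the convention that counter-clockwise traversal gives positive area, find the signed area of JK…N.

-133.25

Σ = (-29) + (-44) + (-15) + (-72.5) + (-106) = -266.5
Signed area = Σ/2 = -133.25 (negative ⇒ clockwise traversal).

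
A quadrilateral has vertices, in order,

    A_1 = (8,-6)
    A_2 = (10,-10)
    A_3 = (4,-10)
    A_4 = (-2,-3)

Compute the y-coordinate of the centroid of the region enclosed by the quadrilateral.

-403/57

Apply the surveyor's formula. First the cross-terms c_i = x_i·y_{i+1} − x_{i+1}·y_i:
  -20, -60, -32, 36  ⇒  2A = -76, A = -38.
Then Σ (y_i + y_{i+1})·c_i = 1612, so ȳ = 1612 / (6·(-38)) = -403/57.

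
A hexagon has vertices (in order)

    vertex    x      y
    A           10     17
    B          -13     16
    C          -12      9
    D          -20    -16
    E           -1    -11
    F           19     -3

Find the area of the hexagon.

798.5

Σ = (381) + (75) + (372) + (204) + (212) + (353) = 1597
Area = |Σ|/2 = 798.5.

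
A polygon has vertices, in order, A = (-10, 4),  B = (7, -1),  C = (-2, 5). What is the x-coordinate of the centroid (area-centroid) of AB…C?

Apply Gauss's area formula. First the cross-terms c_i = x_i·y_{i+1} − x_{i+1}·y_i:
  -18, 33, 42  ⇒  2A = 57, A = 28.5.
Then Σ (x_i + x_{i+1})·c_i = -285, so x̄ = -285 / (6·28.5) = -5/3.

-5/3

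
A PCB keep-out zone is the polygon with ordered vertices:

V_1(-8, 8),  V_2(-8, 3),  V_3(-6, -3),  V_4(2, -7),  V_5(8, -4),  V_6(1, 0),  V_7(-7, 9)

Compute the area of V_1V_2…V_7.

Σ = (40) + (42) + (48) + (48) + (4) + (9) + (16) = 207
Area = |Σ|/2 = 103.5.

103.5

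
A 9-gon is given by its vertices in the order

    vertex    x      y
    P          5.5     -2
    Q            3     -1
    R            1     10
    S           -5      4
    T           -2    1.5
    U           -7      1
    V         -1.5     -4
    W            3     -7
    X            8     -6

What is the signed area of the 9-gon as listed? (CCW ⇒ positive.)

Σ = (0.5) + (31) + (54) + (0.5) + (8.5) + (29.5) + (22.5) + (38) + (17) = 201.5
Signed area = Σ/2 = 100.75 (positive ⇒ counter-clockwise traversal).

100.75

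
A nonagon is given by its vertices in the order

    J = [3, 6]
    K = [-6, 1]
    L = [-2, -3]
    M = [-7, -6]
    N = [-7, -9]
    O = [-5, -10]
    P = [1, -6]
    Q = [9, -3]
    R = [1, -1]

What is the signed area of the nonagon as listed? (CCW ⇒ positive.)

Σ = (39) + (20) + (-9) + (21) + (25) + (40) + (51) + (-6) + (9) = 190
Signed area = Σ/2 = 95 (positive ⇒ counter-clockwise traversal).

95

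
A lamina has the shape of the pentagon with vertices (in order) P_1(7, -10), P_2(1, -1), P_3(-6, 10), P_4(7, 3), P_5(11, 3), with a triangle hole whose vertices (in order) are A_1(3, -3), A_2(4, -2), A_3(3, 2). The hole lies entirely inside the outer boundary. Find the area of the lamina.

Outer boundary:
Apply Gauss's area formula: 2A = Σ (x_i·y_{i+1} − x_{i+1}·y_i), indices taken mod 5.
Σ = (3) + (4) + (-88) + (-12) + (-131) = -224
Area = |Σ|/2 = 112.
Hole:
Σ = (6) + (14) + (-15) = 5
Area = |Σ|/2 = 2.5.
Net area = 112 − 2.5 = 109.5.

109.5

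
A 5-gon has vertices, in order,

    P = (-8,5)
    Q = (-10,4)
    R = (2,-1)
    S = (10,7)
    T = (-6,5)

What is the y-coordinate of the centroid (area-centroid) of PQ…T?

Apply the shoelace (surveyor's) formula. First the cross-terms c_i = x_i·y_{i+1} − x_{i+1}·y_i:
  18, 2, 24, 92, 10  ⇒  2A = 146, A = 73.
Then Σ (y_i + y_{i+1})·c_i = 1516, so ȳ = 1516 / (6·73) = 758/219.

758/219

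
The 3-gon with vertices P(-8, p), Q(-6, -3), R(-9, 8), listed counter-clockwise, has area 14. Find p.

-5

Write out the shoelace sum; only the two edges meeting at P involve p:
2·Area = [((-9)·p − (-8)·8) + ((-8)·(-3) − (-6)·p)] + -75
       = -3·p + 13 = 28
⇒ p = -5.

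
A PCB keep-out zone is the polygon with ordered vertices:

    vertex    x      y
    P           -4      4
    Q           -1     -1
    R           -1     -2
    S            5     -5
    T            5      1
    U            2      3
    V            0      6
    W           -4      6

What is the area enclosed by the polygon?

55.5

Σ = (8) + (1) + (15) + (30) + (13) + (12) + (24) + (8) = 111
Area = |Σ|/2 = 55.5.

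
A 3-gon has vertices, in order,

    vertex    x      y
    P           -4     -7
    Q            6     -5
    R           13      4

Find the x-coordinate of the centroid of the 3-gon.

5

Apply the shoelace formula. First the cross-terms c_i = x_i·y_{i+1} − x_{i+1}·y_i:
  62, 89, -75  ⇒  2A = 76, A = 38.
Then Σ (x_i + x_{i+1})·c_i = 1140, so x̄ = 1140 / (6·38) = 5.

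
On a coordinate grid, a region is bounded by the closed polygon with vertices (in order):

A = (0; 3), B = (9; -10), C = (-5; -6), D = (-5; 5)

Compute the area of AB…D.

Cross-terms: -27, -104, -55, -15  ⇒  Σ = -201
Area = |Σ|/2 = 100.5.

100.5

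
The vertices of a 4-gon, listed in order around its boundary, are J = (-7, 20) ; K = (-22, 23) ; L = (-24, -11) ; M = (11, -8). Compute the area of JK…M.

Apply the shoelace formula: 2A = Σ (x_i·y_{i+1} − x_{i+1}·y_i), indices taken mod 4.
Σ = (279) + (794) + (313) + (164) = 1550
Area = |Σ|/2 = 775.

775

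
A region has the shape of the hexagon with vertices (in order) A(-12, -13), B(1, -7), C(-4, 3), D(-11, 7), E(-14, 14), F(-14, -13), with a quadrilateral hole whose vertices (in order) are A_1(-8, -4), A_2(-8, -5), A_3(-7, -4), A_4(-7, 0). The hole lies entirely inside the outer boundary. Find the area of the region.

210

Outer boundary:
Cross-terms: 97, -25, 5, -56, 378, 26  ⇒  Σ = 425
Area = |Σ|/2 = 212.5.
Hole:
Apply the surveyor's formula: 2A = Σ (x_i·y_{i+1} − x_{i+1}·y_i), indices taken mod 4.
Σ = (8) + (-3) + (-28) + (28) = 5
Area = |Σ|/2 = 2.5.
Net area = 212.5 − 2.5 = 210.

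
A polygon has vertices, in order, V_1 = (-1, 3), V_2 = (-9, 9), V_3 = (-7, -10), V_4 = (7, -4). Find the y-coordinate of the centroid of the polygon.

Apply the shoelace (surveyor's) formula. First the cross-terms c_i = x_i·y_{i+1} − x_{i+1}·y_i:
  18, 153, 98, 17  ⇒  2A = 286, A = 143.
Then Σ (y_i + y_{i+1})·c_i = -1326, so ȳ = -1326 / (6·143) = -17/11.

-17/11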